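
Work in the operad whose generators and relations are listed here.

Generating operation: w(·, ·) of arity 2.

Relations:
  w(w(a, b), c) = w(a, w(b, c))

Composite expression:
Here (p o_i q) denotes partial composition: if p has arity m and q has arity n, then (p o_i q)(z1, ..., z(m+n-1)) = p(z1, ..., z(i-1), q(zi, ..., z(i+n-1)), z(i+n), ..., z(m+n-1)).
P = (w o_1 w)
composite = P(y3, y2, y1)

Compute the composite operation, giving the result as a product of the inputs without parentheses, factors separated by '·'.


Under associativity of w, the answer is the y's in reading order.
w(y3, y2) flattens to y3 · y2
w(w(y3, y2), y1) flattens to y3 · y2 · y1

y3 · y2 · y1


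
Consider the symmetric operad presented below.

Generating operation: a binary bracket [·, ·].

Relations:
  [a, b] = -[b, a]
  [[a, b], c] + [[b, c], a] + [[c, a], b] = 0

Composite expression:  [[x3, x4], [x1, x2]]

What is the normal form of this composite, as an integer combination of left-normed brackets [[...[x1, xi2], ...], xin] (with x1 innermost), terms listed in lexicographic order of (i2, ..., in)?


Expand each bracket as ab - ba; the x1-initial words give the coefficients.
Composite bracket: [[x3, x4], [x1, x2]]
The bracket unfolds into 8 signed words via [a, b] = ab - ba (2^3 = 8).
The x1-initial words carry the normal form:
  from x1x2x3x4, sign -1: term -[[[x1, x2], x3], x4]
  from x1x2x4x3, sign +1: term +[[[x1, x2], x4], x3]

-[[[x1, x2], x3], x4] + [[[x1, x2], x4], x3]


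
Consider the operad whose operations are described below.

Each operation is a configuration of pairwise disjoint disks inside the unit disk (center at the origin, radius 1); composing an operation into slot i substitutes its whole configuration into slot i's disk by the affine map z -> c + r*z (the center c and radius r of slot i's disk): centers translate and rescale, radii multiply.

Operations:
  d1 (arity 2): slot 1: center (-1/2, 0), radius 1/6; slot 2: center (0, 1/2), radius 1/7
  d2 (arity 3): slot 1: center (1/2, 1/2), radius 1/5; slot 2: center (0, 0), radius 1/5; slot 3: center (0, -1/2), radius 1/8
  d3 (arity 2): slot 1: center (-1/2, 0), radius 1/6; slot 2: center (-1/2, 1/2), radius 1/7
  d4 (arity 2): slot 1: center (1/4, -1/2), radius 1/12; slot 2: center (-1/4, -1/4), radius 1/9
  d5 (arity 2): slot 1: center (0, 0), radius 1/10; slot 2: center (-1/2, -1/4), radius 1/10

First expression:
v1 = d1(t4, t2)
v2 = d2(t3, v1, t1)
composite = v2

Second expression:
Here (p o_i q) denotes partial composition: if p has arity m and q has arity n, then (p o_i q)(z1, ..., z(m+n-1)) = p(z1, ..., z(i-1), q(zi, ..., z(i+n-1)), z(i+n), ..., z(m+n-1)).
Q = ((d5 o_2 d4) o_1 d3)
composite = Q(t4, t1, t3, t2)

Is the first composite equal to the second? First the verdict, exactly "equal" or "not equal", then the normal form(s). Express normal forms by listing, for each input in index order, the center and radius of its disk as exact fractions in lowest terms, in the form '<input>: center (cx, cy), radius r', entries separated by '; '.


not equal: they reduce to t1: center (0, -1/2), radius 1/8; t2: center (0, 1/10), radius 1/35; t3: center (1/2, 1/2), radius 1/5; t4: center (-1/10, 0), radius 1/30 and t1: center (-1/20, 1/20), radius 1/70; t2: center (-21/40, -11/40), radius 1/90; t3: center (-19/40, -3/10), radius 1/120; t4: center (-1/20, 0), radius 1/60

The first expression, normalized: t1: center (0, -1/2), radius 1/8; t2: center (0, 1/10), radius 1/35; t3: center (1/2, 1/2), radius 1/5; t4: center (-1/10, 0), radius 1/30
The second expression, normalized: t1: center (-1/20, 1/20), radius 1/70; t2: center (-21/40, -11/40), radius 1/90; t3: center (-19/40, -3/10), radius 1/120; t4: center (-1/20, 0), radius 1/60
They disagree, so not equal.


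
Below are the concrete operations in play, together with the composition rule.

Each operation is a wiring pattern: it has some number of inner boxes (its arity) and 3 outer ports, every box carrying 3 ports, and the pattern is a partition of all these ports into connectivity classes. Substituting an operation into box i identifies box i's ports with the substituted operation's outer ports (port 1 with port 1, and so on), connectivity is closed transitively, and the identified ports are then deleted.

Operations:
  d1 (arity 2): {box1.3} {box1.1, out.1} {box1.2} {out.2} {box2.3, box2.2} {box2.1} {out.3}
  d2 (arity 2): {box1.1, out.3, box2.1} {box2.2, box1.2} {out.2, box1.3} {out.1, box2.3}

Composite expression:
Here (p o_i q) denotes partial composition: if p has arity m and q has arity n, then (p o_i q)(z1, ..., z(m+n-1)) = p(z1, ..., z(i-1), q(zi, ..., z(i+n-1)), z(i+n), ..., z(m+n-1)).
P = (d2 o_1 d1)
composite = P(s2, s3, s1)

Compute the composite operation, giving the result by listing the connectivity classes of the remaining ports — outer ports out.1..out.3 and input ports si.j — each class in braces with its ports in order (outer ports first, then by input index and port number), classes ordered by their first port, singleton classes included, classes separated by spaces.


{out.1, s1.3} {out.2} {out.3, s1.1, s2.1} {s1.2} {s2.2} {s2.3} {s3.1} {s3.2, s3.3}

After gluing at d2, chains via deleted ports link the s-ports.
stage d1: inputs (s2, s3), connectivity {out.1, s2.1} {out.2} {out.3} {s2.2} {s2.3} {s3.1} {s3.2, s3.3}, out.j its boundary
stage d2: inputs (s2, s3, s1), connectivity {out.1, s1.3} {out.2} {out.3, s1.1, s2.1} {s1.2} {s2.2} {s2.3} {s3.1} {s3.2, s3.3}, out.j its boundary


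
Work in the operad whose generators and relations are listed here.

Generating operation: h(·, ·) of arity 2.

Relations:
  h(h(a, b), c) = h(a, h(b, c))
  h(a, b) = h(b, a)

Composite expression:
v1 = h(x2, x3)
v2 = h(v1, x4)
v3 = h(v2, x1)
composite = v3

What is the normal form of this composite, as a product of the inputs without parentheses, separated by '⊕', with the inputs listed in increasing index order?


x1 ⊕ x2 ⊕ x3 ⊕ x4

Key point: h commutes, so take the x-inputs in any fixed order.
h(x2, x3) spells out as x2 ⊕ x3
h(h(x2, x3), x4) spells out as x2 ⊕ x3 ⊕ x4
h(h(h(x2, x3), x4), x1) spells out as x2 ⊕ x3 ⊕ x4 ⊕ x1
rearranged into index order: x1 ⊕ x2 ⊕ x3 ⊕ x4


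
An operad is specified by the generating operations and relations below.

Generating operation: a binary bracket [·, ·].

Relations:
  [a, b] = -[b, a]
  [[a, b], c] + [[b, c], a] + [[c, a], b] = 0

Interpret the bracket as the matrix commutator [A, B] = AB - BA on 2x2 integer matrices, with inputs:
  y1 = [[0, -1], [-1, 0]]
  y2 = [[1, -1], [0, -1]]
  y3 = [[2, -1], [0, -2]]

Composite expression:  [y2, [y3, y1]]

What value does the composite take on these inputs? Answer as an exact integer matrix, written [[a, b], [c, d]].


[y3, y1] = [[1, -4], [4, -1]]
[y2, [y3, y1]] = [[-4, -6], [-8, 4]]

[[-4, -6], [-8, 4]]


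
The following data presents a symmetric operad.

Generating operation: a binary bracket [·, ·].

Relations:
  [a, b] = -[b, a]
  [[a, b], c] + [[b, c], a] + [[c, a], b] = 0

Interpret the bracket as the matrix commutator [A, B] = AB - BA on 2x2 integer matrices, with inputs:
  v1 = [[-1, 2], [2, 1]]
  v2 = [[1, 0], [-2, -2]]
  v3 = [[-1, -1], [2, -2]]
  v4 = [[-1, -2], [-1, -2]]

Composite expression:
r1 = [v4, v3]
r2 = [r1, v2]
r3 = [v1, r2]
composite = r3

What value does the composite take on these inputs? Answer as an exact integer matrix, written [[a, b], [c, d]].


[[-52, 14], [-66, 52]]

[v4, v3] = [[-5, 1], [-3, 5]]
[[v4, v3], v2] = [[-2, -3], [-29, 2]]
[v1, [[v4, v3], v2]] = [[-52, 14], [-66, 52]]


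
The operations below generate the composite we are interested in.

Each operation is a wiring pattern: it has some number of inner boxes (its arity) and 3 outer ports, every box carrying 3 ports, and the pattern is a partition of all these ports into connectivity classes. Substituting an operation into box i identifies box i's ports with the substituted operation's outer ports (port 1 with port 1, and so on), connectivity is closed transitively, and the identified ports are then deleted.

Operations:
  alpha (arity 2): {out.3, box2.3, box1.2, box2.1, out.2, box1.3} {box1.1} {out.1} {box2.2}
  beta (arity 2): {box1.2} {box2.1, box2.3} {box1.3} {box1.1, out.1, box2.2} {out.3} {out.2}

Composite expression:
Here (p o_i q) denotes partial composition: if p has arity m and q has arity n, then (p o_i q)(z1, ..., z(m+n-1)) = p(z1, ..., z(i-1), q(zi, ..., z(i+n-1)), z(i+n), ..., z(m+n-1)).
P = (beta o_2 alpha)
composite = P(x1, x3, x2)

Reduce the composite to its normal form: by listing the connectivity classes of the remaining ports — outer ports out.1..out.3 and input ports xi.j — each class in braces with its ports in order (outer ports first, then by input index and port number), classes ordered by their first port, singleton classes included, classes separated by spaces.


{out.1, x1.1, x2.1, x2.3, x3.2, x3.3} {out.2} {out.3} {x1.2} {x1.3} {x2.2} {x3.1}

Reachability decides: close wires over beta-identified ports.
alpha over (x3, x2) gives {out.1} {out.2, out.3, x2.1, x2.3, x3.2, x3.3} {x2.2} {x3.1}, out.j being that stage's outer ports
beta over (x1, x3, x2) gives {out.1, x1.1, x2.1, x2.3, x3.2, x3.3} {out.2} {out.3} {x1.2} {x1.3} {x2.2} {x3.1}, out.j being that stage's outer ports


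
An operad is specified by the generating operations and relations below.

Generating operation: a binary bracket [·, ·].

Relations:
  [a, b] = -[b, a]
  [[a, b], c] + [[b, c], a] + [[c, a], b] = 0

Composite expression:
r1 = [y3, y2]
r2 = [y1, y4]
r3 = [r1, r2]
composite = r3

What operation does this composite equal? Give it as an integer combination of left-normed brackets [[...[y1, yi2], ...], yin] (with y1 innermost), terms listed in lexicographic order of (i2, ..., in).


[[[y1, y4], y2], y3] - [[[y1, y4], y3], y2]

Expand each bracket as ab - ba; the y1-initial words give the coefficients.
Composite bracket: [[y3, y2], [y1, y4]]
Applying ab - ba throughout gives 8 signed words (2^3 = 8).
Coefficients come from the y1-initial words:
  sign of y1y4y2y3 is +1, so it contributes +[[[y1, y4], y2], y3]
  sign of y1y4y3y2 is -1, so it contributes -[[[y1, y4], y3], y2]


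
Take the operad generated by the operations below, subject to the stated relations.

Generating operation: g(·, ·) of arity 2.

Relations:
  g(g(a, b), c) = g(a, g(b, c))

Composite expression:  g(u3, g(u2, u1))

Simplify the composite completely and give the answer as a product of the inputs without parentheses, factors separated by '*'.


The g-tree's shape is irrelevant; the u-reading-order decides.
g(u2, u1) linearizes to u2 * u1
g(u3, g(u2, u1)) linearizes to u3 * u2 * u1

u3 * u2 * u1


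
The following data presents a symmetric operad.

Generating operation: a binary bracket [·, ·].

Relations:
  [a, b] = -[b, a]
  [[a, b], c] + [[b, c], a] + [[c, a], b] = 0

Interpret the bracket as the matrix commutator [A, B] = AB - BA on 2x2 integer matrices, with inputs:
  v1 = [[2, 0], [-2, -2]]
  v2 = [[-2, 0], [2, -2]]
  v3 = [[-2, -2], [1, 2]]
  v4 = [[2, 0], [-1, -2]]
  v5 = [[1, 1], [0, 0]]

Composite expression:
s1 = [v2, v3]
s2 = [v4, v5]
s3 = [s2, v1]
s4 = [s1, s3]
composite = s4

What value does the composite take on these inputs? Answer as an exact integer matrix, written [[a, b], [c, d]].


[[-128, -128], [128, 128]]

[v2, v3] = [[4, 0], [-8, -4]]
[v4, v5] = [[1, 4], [-1, -1]]
[[v4, v5], v1] = [[-8, -16], [0, 8]]
[[v2, v3], [[v4, v5], v1]] = [[-128, -128], [128, 128]]


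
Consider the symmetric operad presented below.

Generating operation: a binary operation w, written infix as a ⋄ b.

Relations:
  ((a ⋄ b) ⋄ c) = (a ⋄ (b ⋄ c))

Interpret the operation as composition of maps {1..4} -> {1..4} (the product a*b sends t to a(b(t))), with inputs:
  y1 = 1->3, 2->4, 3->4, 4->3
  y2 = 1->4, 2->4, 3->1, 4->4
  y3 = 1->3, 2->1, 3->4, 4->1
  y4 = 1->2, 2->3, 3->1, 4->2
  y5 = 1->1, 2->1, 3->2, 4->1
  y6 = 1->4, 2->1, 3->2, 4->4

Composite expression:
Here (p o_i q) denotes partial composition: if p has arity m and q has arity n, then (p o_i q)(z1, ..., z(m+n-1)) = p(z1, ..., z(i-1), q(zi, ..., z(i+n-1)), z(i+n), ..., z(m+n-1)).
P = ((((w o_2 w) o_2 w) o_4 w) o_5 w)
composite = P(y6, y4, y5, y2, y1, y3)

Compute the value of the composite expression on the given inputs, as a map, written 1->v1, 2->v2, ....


1->1, 2->1, 3->1, 4->1


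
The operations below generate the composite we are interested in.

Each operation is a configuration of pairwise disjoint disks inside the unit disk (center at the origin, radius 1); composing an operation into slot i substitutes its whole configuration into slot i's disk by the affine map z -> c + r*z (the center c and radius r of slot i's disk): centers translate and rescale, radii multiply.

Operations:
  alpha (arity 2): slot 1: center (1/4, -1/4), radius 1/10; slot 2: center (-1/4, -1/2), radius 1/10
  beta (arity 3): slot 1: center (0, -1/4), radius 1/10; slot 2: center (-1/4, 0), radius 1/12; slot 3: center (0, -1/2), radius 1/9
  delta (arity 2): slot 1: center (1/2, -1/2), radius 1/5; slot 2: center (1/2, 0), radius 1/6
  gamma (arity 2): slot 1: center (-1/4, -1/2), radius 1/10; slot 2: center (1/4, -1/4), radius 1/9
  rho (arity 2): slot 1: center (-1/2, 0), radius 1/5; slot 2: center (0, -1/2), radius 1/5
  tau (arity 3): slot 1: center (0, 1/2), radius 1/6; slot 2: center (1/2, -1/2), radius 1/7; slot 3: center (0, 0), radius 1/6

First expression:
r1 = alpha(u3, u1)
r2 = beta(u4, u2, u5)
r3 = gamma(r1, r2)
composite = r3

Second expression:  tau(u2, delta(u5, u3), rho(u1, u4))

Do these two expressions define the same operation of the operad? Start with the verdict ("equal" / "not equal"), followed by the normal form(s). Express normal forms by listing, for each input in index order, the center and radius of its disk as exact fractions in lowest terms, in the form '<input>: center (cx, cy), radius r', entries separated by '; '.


not equal — first u1: center (-11/40, -11/20), radius 1/100; u2: center (2/9, -1/4), radius 1/108; u3: center (-9/40, -21/40), radius 1/100; u4: center (1/4, -5/18), radius 1/90; u5: center (1/4, -11/36), radius 1/81, second u1: center (-1/12, 0), radius 1/30; u2: center (0, 1/2), radius 1/6; u3: center (4/7, -1/2), radius 1/42; u4: center (0, -1/12), radius 1/30; u5: center (4/7, -4/7), radius 1/35

The first expression reduces to u1: center (-11/40, -11/20), radius 1/100; u2: center (2/9, -1/4), radius 1/108; u3: center (-9/40, -21/40), radius 1/100; u4: center (1/4, -5/18), radius 1/90; u5: center (1/4, -11/36), radius 1/81
The second expression reduces to u1: center (-1/12, 0), radius 1/30; u2: center (0, 1/2), radius 1/6; u3: center (4/7, -1/2), radius 1/42; u4: center (0, -1/12), radius 1/30; u5: center (4/7, -4/7), radius 1/35
No match — not equal.


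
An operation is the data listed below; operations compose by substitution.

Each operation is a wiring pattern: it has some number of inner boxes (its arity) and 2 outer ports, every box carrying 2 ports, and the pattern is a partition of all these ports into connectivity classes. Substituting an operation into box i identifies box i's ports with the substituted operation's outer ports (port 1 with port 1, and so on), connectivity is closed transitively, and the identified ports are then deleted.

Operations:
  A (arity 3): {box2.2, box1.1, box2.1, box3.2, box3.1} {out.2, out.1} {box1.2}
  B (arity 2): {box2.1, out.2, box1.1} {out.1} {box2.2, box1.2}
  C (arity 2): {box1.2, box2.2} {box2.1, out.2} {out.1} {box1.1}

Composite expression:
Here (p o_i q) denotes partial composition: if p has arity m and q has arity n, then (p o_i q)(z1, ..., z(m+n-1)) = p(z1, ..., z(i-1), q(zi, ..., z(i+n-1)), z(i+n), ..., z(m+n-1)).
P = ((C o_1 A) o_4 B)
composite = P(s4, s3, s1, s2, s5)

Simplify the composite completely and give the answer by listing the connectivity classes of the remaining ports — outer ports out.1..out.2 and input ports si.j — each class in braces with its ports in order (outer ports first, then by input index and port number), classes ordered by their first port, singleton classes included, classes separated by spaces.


Two ports join when wires chain via C-identified ports.
the subtree at A composes to {out.1, out.2} {s1.1, s1.2, s3.1, s3.2, s4.1} {s4.2} on (s4, s3, s1); out.j = own outer ports
the subtree at B composes to {out.1} {out.2, s2.1, s5.1} {s2.2, s5.2} on (s2, s5); out.j = own outer ports
the subtree at C composes to {out.1} {out.2} {s1.1, s1.2, s3.1, s3.2, s4.1} {s2.1, s5.1} {s2.2, s5.2} {s4.2} on (s4, s3, s1, s2, s5); out.j = own outer ports

{out.1} {out.2} {s1.1, s1.2, s3.1, s3.2, s4.1} {s2.1, s5.1} {s2.2, s5.2} {s4.2}


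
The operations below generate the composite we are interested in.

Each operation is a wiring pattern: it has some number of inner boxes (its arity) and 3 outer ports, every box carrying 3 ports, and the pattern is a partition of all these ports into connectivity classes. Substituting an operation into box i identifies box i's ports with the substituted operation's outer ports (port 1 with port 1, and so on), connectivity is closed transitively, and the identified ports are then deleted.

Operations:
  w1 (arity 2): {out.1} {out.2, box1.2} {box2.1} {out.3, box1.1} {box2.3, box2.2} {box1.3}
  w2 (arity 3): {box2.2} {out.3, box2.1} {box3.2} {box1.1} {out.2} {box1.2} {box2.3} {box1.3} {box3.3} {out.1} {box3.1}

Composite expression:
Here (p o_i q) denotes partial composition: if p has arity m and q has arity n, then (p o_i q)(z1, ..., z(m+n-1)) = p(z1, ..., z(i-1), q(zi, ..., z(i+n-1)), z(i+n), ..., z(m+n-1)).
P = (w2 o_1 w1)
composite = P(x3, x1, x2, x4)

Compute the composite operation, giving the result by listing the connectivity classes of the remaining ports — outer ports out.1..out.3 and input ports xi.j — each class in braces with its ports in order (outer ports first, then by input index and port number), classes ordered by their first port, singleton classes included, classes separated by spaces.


Substituting into w2 glues patterns; closure does the rest.
the subtree at w1 composes to {out.1} {out.2, x3.2} {out.3, x3.1} {x1.1} {x1.2, x1.3} {x3.3} on (x3, x1); out.j = own outer ports
the subtree at w2 composes to {out.1} {out.2} {out.3, x2.1} {x1.1} {x1.2, x1.3} {x2.2} {x2.3} {x3.1} {x3.2} {x3.3} {x4.1} {x4.2} {x4.3} on (x3, x1, x2, x4); out.j = own outer ports

{out.1} {out.2} {out.3, x2.1} {x1.1} {x1.2, x1.3} {x2.2} {x2.3} {x3.1} {x3.2} {x3.3} {x4.1} {x4.2} {x4.3}


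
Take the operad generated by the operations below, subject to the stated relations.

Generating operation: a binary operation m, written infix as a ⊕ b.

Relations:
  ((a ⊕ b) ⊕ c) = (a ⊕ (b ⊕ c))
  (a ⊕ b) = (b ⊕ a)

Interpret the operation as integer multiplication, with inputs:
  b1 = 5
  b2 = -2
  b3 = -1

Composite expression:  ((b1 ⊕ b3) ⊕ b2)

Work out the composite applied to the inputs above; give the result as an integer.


10


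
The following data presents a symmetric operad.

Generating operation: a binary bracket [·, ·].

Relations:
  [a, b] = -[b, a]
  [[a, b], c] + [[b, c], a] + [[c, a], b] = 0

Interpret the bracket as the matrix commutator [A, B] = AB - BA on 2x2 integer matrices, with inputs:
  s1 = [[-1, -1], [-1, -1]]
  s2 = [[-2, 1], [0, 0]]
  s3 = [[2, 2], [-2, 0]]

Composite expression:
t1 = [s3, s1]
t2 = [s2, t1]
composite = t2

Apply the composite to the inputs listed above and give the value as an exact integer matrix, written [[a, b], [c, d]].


[[2, 12], [4, -2]]

[s3, s1] = [[-4, -2], [2, 4]]
[s2, [s3, s1]] = [[2, 12], [4, -2]]


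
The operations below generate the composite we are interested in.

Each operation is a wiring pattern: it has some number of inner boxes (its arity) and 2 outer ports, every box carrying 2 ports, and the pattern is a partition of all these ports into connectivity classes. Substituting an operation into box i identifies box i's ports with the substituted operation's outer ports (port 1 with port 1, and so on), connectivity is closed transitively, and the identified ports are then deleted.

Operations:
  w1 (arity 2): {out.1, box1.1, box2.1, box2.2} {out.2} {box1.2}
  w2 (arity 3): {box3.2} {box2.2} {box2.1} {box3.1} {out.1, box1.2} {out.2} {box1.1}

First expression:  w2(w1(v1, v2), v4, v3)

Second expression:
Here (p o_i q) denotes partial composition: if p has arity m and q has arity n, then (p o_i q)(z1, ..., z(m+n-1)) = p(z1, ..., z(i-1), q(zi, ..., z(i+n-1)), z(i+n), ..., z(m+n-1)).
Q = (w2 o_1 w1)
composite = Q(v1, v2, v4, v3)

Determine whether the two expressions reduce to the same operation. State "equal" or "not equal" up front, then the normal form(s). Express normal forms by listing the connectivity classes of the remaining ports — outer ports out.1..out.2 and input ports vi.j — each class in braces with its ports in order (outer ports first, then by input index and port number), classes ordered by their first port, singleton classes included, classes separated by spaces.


In normal form, the first expression is {out.1} {out.2} {v1.1, v2.1, v2.2} {v1.2} {v3.1} {v3.2} {v4.1} {v4.2}
In normal form, the second expression is {out.1} {out.2} {v1.1, v2.1, v2.2} {v1.2} {v3.1} {v3.2} {v4.1} {v4.2}
Same normal form: equal.

equal; both compose to {out.1} {out.2} {v1.1, v2.1, v2.2} {v1.2} {v3.1} {v3.2} {v4.1} {v4.2}


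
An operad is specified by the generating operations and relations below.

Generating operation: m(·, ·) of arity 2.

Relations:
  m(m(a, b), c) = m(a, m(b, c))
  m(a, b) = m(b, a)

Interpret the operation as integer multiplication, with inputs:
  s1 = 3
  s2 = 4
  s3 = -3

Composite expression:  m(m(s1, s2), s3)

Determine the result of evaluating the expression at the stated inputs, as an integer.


-36

m(s1, s2) = 12
m(m(s1, s2), s3) = -36


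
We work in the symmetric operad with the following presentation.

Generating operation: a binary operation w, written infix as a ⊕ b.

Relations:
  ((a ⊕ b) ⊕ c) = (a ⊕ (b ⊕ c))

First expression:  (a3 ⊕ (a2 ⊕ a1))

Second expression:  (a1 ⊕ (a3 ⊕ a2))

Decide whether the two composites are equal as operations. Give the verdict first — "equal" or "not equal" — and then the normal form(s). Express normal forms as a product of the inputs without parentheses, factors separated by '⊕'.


The first expression reduces to a3 ⊕ a2 ⊕ a1
The second expression reduces to a1 ⊕ a3 ⊕ a2
No match — not equal.

not equal; first: a3 ⊕ a2 ⊕ a1; second: a1 ⊕ a3 ⊕ a2


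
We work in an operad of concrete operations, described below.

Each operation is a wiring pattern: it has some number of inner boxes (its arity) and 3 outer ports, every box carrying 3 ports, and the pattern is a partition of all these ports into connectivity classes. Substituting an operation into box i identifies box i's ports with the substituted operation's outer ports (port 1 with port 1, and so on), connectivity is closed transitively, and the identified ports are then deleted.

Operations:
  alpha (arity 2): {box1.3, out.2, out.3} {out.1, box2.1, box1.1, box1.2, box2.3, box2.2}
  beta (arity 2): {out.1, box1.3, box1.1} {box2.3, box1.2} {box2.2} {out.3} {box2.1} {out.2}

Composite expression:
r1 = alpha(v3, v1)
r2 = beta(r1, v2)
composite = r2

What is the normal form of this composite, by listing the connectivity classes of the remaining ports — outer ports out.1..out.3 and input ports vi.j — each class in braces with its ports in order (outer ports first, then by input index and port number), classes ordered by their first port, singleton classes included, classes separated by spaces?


{out.1, v1.1, v1.2, v1.3, v2.3, v3.1, v3.2, v3.3} {out.2} {out.3} {v2.1} {v2.2}


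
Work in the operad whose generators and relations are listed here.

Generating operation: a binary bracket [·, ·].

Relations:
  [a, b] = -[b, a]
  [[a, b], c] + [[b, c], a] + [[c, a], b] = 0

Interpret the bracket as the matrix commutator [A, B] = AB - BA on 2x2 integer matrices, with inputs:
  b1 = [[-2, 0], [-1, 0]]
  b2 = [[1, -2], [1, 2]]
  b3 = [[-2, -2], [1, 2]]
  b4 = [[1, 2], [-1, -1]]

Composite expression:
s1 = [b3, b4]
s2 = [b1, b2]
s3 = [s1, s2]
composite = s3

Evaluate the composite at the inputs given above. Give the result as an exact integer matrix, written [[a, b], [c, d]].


[[-4, -16], [8, 4]]

[b3, b4] = [[0, -4], [-2, 0]]
[b1, b2] = [[-2, 4], [3, 2]]
[[b3, b4], [b1, b2]] = [[-4, -16], [8, 4]]


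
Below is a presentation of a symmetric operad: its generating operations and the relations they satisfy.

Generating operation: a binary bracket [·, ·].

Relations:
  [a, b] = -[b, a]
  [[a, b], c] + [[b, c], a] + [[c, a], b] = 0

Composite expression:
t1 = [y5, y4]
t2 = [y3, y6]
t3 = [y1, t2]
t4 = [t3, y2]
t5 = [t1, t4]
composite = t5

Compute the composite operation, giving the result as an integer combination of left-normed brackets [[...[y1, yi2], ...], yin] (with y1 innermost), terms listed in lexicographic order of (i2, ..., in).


[[[[[y1, y3], y6], y2], y4], y5] - [[[[[y1, y3], y6], y2], y5], y4] - [[[[[y1, y6], y3], y2], y4], y5] + [[[[[y1, y6], y3], y2], y5], y4]

Skip Jacobi rewriting: expand, keep y1-initial words, read off terms.
Composite bracket: [[y5, y4], [[y1, [y3, y6]], y2]]
Applying ab - ba throughout gives 32 signed words (2^5 = 32).
Collect the words opening with y1:
  y1y3y6y2y4y5 (sign +1) contributes +[[[[[y1, y3], y6], y2], y4], y5]
  y1y3y6y2y5y4 (sign -1) contributes -[[[[[y1, y3], y6], y2], y5], y4]
  y1y6y3y2y4y5 (sign -1) contributes -[[[[[y1, y6], y3], y2], y4], y5]
  y1y6y3y2y5y4 (sign +1) contributes +[[[[[y1, y6], y3], y2], y5], y4]


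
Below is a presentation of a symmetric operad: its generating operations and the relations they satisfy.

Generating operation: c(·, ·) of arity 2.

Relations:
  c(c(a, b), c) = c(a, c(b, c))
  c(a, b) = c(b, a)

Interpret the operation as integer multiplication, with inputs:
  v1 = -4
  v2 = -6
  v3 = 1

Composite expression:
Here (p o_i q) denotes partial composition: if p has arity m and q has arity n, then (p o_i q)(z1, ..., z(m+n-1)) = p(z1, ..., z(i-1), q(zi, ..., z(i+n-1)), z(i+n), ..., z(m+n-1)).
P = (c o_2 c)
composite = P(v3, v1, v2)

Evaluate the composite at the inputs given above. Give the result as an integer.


c(v1, v2) = 24
c(v3, c(v1, v2)) = 24

24


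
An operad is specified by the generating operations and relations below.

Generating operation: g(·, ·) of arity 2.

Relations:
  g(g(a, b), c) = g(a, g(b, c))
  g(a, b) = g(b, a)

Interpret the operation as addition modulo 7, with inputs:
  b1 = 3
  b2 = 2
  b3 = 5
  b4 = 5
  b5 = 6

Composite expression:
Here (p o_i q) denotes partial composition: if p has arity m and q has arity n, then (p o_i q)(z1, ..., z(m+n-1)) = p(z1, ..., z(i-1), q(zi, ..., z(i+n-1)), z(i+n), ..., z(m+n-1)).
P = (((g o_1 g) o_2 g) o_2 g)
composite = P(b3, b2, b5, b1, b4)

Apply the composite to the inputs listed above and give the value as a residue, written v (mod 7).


0 (mod 7)


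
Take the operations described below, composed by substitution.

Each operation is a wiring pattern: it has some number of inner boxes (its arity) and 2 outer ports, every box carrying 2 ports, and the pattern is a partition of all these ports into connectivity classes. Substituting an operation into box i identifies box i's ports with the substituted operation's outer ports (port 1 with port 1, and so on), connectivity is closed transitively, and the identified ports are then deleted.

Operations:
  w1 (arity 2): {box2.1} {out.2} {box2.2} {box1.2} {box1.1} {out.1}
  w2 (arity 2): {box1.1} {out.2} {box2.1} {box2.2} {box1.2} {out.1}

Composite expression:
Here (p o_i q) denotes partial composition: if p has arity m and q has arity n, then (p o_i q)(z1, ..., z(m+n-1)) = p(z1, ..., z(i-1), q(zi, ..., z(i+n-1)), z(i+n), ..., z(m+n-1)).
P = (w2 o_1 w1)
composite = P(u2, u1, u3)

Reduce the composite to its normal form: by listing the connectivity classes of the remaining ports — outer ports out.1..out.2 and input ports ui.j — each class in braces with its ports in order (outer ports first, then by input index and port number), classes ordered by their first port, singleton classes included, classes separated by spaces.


Two ports join when wires chain via w2-identified ports.
w1 over (u2, u1) gives {out.1} {out.2} {u1.1} {u1.2} {u2.1} {u2.2}, out.j being that stage's outer ports
w2 over (u2, u1, u3) gives {out.1} {out.2} {u1.1} {u1.2} {u2.1} {u2.2} {u3.1} {u3.2}, out.j being that stage's outer ports

{out.1} {out.2} {u1.1} {u1.2} {u2.1} {u2.2} {u3.1} {u3.2}


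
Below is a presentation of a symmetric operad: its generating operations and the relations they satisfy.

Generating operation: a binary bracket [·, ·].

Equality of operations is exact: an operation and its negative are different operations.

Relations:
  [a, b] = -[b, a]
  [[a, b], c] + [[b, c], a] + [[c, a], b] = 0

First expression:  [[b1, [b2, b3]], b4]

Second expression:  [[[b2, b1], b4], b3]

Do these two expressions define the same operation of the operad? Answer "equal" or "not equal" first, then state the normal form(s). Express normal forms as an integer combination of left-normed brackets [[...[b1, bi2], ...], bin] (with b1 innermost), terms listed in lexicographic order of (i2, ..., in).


not equal; first: [[[b1, b2], b3], b4] - [[[b1, b3], b2], b4]; second: -[[[b1, b2], b4], b3]

The first expression, normalized: [[[b1, b2], b3], b4] - [[[b1, b3], b2], b4]
The second expression, normalized: -[[[b1, b2], b4], b3]
They disagree, so not equal.


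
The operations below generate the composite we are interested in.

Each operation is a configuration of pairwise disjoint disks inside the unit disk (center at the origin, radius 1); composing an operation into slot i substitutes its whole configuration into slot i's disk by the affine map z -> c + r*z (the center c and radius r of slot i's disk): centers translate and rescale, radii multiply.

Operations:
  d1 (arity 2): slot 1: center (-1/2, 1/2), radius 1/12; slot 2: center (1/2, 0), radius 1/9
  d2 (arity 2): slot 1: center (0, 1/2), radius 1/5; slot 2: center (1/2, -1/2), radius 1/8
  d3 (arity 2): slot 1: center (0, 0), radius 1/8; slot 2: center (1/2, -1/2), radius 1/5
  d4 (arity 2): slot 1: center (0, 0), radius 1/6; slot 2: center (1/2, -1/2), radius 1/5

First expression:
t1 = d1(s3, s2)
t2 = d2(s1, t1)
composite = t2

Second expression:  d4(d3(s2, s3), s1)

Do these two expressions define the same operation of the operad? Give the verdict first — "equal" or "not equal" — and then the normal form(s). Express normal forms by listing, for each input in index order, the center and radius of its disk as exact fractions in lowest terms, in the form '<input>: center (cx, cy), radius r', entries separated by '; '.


not equal; first: s1: center (0, 1/2), radius 1/5; s2: center (9/16, -1/2), radius 1/72; s3: center (7/16, -7/16), radius 1/96; second: s1: center (1/2, -1/2), radius 1/5; s2: center (0, 0), radius 1/48; s3: center (1/12, -1/12), radius 1/30

In normal form, the first expression is s1: center (0, 1/2), radius 1/5; s2: center (9/16, -1/2), radius 1/72; s3: center (7/16, -7/16), radius 1/96
In normal form, the second expression is s1: center (1/2, -1/2), radius 1/5; s2: center (0, 0), radius 1/48; s3: center (1/12, -1/12), radius 1/30
Distinct normal forms: not equal.


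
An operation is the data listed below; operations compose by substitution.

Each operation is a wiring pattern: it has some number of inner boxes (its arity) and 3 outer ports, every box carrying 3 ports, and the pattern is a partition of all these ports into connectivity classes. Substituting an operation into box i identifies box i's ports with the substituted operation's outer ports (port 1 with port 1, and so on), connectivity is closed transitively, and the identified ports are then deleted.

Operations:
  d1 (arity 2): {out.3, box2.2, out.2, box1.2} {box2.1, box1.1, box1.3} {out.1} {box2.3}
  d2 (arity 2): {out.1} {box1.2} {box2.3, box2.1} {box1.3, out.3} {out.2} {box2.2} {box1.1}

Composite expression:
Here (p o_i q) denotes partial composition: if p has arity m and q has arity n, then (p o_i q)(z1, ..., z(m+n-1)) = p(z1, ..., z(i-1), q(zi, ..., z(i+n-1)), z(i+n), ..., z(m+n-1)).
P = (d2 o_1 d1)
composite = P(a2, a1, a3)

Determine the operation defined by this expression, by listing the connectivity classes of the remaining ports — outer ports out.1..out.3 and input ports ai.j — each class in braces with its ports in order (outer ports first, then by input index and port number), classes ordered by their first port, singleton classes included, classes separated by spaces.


{out.1} {out.2} {out.3, a1.2, a2.2} {a1.1, a2.1, a2.3} {a1.3} {a3.1, a3.3} {a3.2}

Substituting into d2 glues patterns; closure does the rest.
stage d1: inputs (a2, a1), connectivity {out.1} {out.2, out.3, a1.2, a2.2} {a1.1, a2.1, a2.3} {a1.3}, out.j its boundary
stage d2: inputs (a2, a1, a3), connectivity {out.1} {out.2} {out.3, a1.2, a2.2} {a1.1, a2.1, a2.3} {a1.3} {a3.1, a3.3} {a3.2}, out.j its boundary


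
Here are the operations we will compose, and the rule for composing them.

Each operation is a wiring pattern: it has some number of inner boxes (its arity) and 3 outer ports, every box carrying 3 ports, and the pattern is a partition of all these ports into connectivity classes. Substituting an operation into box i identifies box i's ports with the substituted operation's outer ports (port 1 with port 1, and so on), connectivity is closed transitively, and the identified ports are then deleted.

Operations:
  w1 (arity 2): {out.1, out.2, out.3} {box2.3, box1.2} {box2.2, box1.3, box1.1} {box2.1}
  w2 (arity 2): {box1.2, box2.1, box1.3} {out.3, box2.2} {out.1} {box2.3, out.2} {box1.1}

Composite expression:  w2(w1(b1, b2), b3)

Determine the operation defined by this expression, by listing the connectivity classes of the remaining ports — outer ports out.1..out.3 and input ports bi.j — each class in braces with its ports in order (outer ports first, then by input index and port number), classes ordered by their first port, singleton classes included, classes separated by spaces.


{out.1} {out.2, b3.3} {out.3, b3.2} {b1.1, b1.3, b2.2} {b1.2, b2.3} {b2.1} {b3.1}

Treat the ports identified at w2 as solder joints: merge, then drop.
w1 over (b1, b2) gives {out.1, out.2, out.3} {b1.1, b1.3, b2.2} {b1.2, b2.3} {b2.1}, out.j being that stage's outer ports
w2 over (b1, b2, b3) gives {out.1} {out.2, b3.3} {out.3, b3.2} {b1.1, b1.3, b2.2} {b1.2, b2.3} {b2.1} {b3.1}, out.j being that stage's outer ports


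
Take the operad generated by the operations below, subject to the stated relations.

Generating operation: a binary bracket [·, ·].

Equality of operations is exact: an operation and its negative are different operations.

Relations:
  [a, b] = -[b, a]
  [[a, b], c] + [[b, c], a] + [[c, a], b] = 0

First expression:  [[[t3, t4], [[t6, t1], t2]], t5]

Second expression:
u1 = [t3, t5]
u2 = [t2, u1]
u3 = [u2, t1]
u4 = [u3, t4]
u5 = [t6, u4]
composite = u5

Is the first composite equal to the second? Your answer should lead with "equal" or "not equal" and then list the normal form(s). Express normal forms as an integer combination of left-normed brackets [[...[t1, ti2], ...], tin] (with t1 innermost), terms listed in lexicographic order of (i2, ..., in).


Reducing the first expression gives [[[[[t1, t6], t2], t3], t4], t5] - [[[[[t1, t6], t2], t4], t3], t5]
Reducing the second expression gives [[[[[t1, t2], t3], t5], t4], t6] - [[[[[t1, t2], t5], t3], t4], t6] - [[[[[t1, t3], t5], t2], t4], t6] + [[[[[t1, t5], t3], t2], t4], t6]
No match — not equal.

not equal; first: [[[[[t1, t6], t2], t3], t4], t5] - [[[[[t1, t6], t2], t4], t3], t5]; second: [[[[[t1, t2], t3], t5], t4], t6] - [[[[[t1, t2], t5], t3], t4], t6] - [[[[[t1, t3], t5], t2], t4], t6] + [[[[[t1, t5], t3], t2], t4], t6]


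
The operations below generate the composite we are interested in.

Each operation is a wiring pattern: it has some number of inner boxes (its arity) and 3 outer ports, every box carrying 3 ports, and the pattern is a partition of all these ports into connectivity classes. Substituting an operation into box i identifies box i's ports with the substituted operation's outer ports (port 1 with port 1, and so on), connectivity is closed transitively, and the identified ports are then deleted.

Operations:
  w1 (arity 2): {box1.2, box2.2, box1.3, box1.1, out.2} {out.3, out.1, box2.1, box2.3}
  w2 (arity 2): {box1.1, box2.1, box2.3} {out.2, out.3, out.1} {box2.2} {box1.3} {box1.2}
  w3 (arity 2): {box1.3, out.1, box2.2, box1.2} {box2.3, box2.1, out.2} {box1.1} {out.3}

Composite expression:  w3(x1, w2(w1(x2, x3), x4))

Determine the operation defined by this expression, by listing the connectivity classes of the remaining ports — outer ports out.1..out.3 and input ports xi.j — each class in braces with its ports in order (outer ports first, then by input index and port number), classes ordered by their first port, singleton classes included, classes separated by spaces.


{out.1, out.2, x1.2, x1.3} {out.3} {x1.1} {x2.1, x2.2, x2.3, x3.2} {x3.1, x3.3, x4.1, x4.3} {x4.2}

Reachability decides: close wires over w3-identified ports.
composing w1 on (x2, x3), with out.j its own outer ports: {out.1, out.3, x3.1, x3.3} {out.2, x2.1, x2.2, x2.3, x3.2}
composing w2 on (x2, x3, x4), with out.j its own outer ports: {out.1, out.2, out.3} {x2.1, x2.2, x2.3, x3.2} {x3.1, x3.3, x4.1, x4.3} {x4.2}
composing w3 on (x1, x2, x3, x4), with out.j its own outer ports: {out.1, out.2, x1.2, x1.3} {out.3} {x1.1} {x2.1, x2.2, x2.3, x3.2} {x3.1, x3.3, x4.1, x4.3} {x4.2}


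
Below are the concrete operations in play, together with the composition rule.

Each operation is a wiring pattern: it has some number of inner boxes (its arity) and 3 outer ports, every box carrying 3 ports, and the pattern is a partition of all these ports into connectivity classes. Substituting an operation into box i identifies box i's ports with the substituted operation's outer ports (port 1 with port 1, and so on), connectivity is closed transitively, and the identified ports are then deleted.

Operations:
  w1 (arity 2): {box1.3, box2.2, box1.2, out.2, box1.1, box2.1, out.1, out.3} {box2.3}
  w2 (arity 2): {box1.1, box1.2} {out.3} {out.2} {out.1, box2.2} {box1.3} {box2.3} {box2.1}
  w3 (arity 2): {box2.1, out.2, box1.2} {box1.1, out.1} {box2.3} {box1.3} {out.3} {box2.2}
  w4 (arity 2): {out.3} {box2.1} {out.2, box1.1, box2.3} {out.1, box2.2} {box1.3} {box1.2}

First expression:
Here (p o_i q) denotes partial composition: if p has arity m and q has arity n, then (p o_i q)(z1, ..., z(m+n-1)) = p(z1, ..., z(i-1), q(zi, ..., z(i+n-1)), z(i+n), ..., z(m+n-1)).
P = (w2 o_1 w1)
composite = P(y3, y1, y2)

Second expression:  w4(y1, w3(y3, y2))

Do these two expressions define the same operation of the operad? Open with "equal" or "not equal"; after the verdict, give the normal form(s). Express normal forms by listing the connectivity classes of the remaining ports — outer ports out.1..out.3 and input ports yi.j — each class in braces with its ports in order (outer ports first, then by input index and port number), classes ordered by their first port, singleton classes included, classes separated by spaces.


The first composite normalizes to {out.1, y2.2} {out.2} {out.3} {y1.1, y1.2, y3.1, y3.2, y3.3} {y1.3} {y2.1} {y2.3}
The second composite normalizes to {out.1, y2.1, y3.2} {out.2, y1.1} {out.3} {y1.2} {y1.3} {y2.2} {y2.3} {y3.1} {y3.3}
The forms do not match — not equal.

not equal: they reduce to {out.1, y2.2} {out.2} {out.3} {y1.1, y1.2, y3.1, y3.2, y3.3} {y1.3} {y2.1} {y2.3} and {out.1, y2.1, y3.2} {out.2, y1.1} {out.3} {y1.2} {y1.3} {y2.2} {y2.3} {y3.1} {y3.3}


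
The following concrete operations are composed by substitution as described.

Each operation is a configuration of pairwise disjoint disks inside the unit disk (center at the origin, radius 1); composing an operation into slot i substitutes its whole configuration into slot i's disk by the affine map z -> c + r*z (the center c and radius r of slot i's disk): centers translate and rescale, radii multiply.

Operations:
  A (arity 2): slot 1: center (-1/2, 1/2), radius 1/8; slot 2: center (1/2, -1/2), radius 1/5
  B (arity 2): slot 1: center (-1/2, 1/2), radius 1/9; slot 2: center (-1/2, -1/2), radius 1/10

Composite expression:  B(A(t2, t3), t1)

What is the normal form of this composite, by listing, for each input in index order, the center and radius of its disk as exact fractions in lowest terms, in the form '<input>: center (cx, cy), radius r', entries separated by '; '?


t1: center (-1/2, -1/2), radius 1/10; t2: center (-5/9, 5/9), radius 1/72; t3: center (-4/9, 4/9), radius 1/45

Each t-disk chains the slot maps above it in B; radii multiply.
t2: after 2 affine steps, its disk has center (-5/9, 5/9), radius 1/72
t3: after 2 affine steps, its disk has center (-4/9, 4/9), radius 1/45
t1: after 1 affine step, its disk has center (-1/2, -1/2), radius 1/10
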